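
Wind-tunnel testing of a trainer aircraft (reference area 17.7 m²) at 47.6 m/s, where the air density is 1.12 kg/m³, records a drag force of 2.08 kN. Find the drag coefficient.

From D = ½ρv²S·CD, rearranging gives CD = 2D/(ρv²S).
CD = 2 × 2080 / (1.12 × 47.6² × 17.7) = 0.0926

CD = 0.0926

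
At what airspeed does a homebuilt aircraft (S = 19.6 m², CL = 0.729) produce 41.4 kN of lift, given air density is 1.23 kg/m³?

v = 68.6 m/s

L = ½ρv²S·CL ⇒ v = √(2L/(ρ·S·CL))
v = √(2 × 41400 / (1.23 × 19.6 × 0.729)) = √4711 = 68.6 m/s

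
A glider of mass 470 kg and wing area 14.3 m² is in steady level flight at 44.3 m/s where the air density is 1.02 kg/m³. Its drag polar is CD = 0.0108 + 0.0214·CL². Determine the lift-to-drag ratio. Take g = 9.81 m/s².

L/D = 24.7

In steady level flight, lift balances weight: W = mg = 470 × 9.81 = 4610.7 N.
q = ½ρv² = ½ × 1.02 × 44.3² = 1001 Pa.
Required CL = L/(qS) = 4610.7/(1001·14.3) = 0.3221.
CD = 0.0108 + 0.0214 × 0.3221² = 0.01302.
L/D = CL/CD = 0.3221 / 0.01302 = 24.7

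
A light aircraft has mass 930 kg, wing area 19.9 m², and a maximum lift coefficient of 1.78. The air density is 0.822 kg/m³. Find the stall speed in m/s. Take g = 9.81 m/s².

V_stall = 25 m/s

At stall, lift equals weight: L = W = m·g = 930 × 9.81 = 9123 N.
V_stall = √(2W/(ρ·S·CL,max)) = √(2 × 9123 / (0.822 × 19.9 × 1.78))
V_stall = √626.7 = 25 m/s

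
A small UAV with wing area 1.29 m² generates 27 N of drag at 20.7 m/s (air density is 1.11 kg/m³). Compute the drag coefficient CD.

CD = 0.088

From D = ½ρv²S·CD, rearranging gives CD = 2D/(ρv²S).
CD = 2 × 27 / (1.11 × 20.7² × 1.29) = 0.088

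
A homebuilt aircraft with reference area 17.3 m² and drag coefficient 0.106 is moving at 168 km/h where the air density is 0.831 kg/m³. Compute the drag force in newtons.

Convert speed: v = 168 km/h ÷ 3.6 = 46.67 m/s.
D = ½ρv²S·CD = ½ × 0.831 × 46.67² × 17.3 × 0.106 = 1660 N

D = 1660 N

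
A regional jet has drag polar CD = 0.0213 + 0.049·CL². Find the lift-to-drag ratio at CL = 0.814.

L/D = 15.1

CD = 0.0213 + 0.049 × 0.814² = 0.05377
L/D = CL/CD = 0.814 / 0.05377 = 15.1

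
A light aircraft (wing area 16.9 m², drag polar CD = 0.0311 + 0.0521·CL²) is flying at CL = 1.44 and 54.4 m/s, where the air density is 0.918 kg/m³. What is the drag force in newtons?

CD = 0.0311 + 0.0521 × 1.44² = 0.1391
D = ½ρv²S·CD = ½ × 0.918 × 54.4² × 16.9 × 0.1391 = 3190 N

D = 3190 N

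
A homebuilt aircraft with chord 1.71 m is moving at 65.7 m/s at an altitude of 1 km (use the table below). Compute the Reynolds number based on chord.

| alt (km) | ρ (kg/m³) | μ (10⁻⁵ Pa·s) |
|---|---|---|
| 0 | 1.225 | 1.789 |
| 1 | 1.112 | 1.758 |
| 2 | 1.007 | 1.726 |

Re = 7.11×10^6

At 1 km, from the table: ρ = 1.112 kg/m³, μ = 1.758×10⁻⁵ Pa·s.
Re = ρ·v·c/μ = 1.112 × 65.7 × 1.71 / (1.758×10⁻⁵) = 7.11×10^6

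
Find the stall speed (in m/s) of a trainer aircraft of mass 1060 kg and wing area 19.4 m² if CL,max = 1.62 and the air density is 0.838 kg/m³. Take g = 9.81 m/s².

V_stall = 28.1 m/s

Weight W = mg = 1060 × 9.81 = 10400 N.
From L = ½ρV²S·CL,max = W: V_stall = √(2W/(ρSCL,max)) = √(2·10400/(0.838·19.4·1.62))
V_stall = √789.7 = 28.1 m/s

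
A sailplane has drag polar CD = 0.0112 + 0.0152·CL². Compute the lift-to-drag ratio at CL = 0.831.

CD = 0.0112 + 0.0152 × 0.831² = 0.0217
L/D = CL/CD = 0.831 / 0.0217 = 38.3

L/D = 38.3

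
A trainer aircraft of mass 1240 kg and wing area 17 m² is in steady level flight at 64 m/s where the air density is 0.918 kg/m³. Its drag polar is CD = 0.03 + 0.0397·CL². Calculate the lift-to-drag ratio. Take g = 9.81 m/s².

In steady level flight, lift balances weight: W = mg = 1240 × 9.81 = 12164 N.
Dynamic pressure q = 0.5 × 0.918 × 64² = 1880 Pa.
CL = 2W/(ρv²S) = 2×12164/(0.918×64²×17) = 0.3806.
CD = 0.03 + 0.0397 × 0.3806² = 0.03575.
L/D = CL/CD = 0.3806 / 0.03575 = 10.6

L/D = 10.6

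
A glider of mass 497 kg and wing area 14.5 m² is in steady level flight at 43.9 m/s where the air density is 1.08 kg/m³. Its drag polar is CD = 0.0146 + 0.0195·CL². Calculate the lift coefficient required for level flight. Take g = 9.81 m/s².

CL = 0.323

Weight W = mg = 497 × 9.81 = 4875.6 N; in level flight L = W.
q = ½ρv² = ½ × 1.08 × 43.9² = 1041 Pa.
CL = W/(q·S) = 4875.6 / (1041 × 14.5) = 0.3231.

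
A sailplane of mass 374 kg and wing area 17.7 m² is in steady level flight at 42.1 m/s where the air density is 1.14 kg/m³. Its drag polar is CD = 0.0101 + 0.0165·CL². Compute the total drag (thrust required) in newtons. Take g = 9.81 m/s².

In steady level flight, lift balances weight: W = mg = 374 × 9.81 = 3668.9 N.
Dynamic pressure q = 0.5 × 1.14 × 42.1² = 1010 Pa.
CL = 2W/(ρv²S) = 2×3668.9/(1.14×42.1²×17.7) = 0.2052.
CD = 0.0101 + 0.0165 × 0.2052² = 0.01079.
D = q·S·CD = 1010 × 17.7 × 0.01079 = 193 N

D = 193 N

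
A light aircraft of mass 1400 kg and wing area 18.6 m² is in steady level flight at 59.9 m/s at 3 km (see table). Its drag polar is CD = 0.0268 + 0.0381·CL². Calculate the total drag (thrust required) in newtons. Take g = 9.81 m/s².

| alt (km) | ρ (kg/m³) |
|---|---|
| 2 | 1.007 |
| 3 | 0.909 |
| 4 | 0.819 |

At 3 km, from the table: ρ = 0.909 kg/m³.
Level flight ⇒ L = W = m·g = 1400 × 9.81 = 13734 N.
q = ½ρv² = ½ × 0.909 × 59.9² = 1631 Pa.
CL = W/(q·S) = 13734 / (1631 × 18.6) = 0.4528.
CD = 0.0268 + 0.0381 × 0.4528² = 0.03461.
D = q·S·CD = 1631 × 18.6 × 0.03461 = 1050 N

D = 1050 N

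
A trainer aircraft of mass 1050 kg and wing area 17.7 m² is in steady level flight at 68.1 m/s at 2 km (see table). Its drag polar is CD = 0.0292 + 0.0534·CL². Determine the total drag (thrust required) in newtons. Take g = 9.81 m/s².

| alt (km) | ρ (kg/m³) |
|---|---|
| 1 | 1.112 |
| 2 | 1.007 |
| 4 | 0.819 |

At 2 km, from the table: ρ = 1.007 kg/m³.
Level flight ⇒ L = W = m·g = 1050 × 9.81 = 10300 N.
Dynamic pressure q = 0.5 × 1.007 × 68.1² = 2335 Pa.
CL = W/(q·S) = 10300 / (2335 × 17.7) = 0.2492.
CD = 0.0292 + 0.0534 × 0.2492² = 0.03252.
D = q·S·CD = 2335 × 17.7 × 0.03252 = 1344 N

D = 1340 N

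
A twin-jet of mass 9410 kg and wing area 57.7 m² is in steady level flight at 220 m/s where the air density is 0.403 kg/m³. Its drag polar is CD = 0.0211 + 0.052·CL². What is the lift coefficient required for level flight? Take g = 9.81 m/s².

CL = 0.164

Level flight ⇒ L = W = m·g = 9410 × 9.81 = 92312 N.
Dynamic pressure q = 0.5 × 0.403 × 220² = 9753 Pa.
CL = W/(q·S) = 92312 / (9753 × 57.7) = 0.164.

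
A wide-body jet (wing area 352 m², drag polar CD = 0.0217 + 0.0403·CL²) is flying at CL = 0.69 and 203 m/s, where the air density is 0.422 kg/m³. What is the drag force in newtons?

D = 1.25×10^5 N

CD = 0.0217 + 0.0403 × 0.69² = 0.04089
D = ½ρv²S·CD = ½ × 0.422 × 203² × 352 × 0.04089 = 1.25×10^5 N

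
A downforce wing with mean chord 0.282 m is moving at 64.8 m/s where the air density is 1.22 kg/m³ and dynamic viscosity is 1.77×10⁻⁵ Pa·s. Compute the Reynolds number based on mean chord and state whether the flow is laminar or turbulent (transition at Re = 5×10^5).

Re = 1.26×10^6 (turbulent)

Re = ρ·v·c/μ = 1.22 × 64.8 × 0.282 / (1.77×10⁻⁵) = 1.26×10^6
Since 1.26×10^6 > 5×10^5, the flow is turbulent.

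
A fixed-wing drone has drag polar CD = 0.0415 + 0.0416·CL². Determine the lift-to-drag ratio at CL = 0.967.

L/D = 12

CD = 0.0415 + 0.0416 × 0.967² = 0.0804
L/D = CL/CD = 0.967 / 0.0804 = 12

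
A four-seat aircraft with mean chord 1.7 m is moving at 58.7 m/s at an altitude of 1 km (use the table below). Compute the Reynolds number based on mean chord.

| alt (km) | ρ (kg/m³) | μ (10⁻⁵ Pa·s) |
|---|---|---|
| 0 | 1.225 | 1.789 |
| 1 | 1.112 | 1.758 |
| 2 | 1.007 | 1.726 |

Re = 6.31×10^6

At 1 km, from the table: ρ = 1.112 kg/m³, μ = 1.758×10⁻⁵ Pa·s.
Re = ρ·v·c/μ = 1.112 × 58.7 × 1.7 / (1.758×10⁻⁵) = 6.31×10^6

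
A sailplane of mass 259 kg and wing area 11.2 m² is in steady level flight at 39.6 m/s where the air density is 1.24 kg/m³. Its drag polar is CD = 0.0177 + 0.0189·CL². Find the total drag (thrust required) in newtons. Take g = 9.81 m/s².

Level flight ⇒ L = W = m·g = 259 × 9.81 = 2540.8 N.
Dynamic pressure q = 0.5 × 1.24 × 39.6² = 972.3 Pa.
CL = 2W/(ρv²S) = 2×2540.8/(1.24×39.6²×11.2) = 0.2333.
CD = 0.0177 + 0.0189 × 0.2333² = 0.01873.
D = q·S·CD = 972.3 × 11.2 × 0.01873 = 203.9 N

D = 204 N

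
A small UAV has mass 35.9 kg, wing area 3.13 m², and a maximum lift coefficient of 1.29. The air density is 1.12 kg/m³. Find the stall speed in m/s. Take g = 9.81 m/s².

Stall occurs when L = W at CL,max. W = mg = 35.9 × 9.81 = 352.2 N.
From L = ½ρV²S·CL,max = W: V_stall = √(2W/(ρSCL,max)) = √(2·352.2/(1.12·3.13·1.29))
V_stall = √155.8 = 12.5 m/s

V_stall = 12.5 m/s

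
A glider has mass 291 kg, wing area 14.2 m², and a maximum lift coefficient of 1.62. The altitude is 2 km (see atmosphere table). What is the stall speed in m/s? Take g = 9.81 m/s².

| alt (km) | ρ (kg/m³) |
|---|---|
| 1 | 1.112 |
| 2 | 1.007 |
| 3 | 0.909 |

V_stall = 15.7 m/s

At 2 km, from the table: ρ = 1.007 kg/m³.
At stall, lift equals weight: L = W = m·g = 291 × 9.81 = 2855 N.
From L = ½ρV²S·CL,max = W: V_stall = √(2W/(ρSCL,max)) = √(2·2855/(1.007·14.2·1.62))
V_stall = √246.5 = 15.7 m/s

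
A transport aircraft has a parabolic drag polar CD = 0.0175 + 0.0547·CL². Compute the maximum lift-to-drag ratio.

(L/D)max = 16.2

For CD = CD0 + K·CL², (L/D)max occurs at CL* = √(CD0/K) and equals 1/(2√(K·CD0)).
(L/D)max = 1/(2√(0.0547 × 0.0175)) = 1/(2 × 0.03094) = 16.2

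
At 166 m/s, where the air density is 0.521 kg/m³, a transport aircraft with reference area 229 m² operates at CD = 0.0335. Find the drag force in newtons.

D = 55100 N

Dynamic pressure q = ½ρv² = ½ × 0.521 × 166² = 7178 Pa.
D = q·S·CD = 7178 × 229 × 0.0335 = 55100 N ≈ 55.1 kN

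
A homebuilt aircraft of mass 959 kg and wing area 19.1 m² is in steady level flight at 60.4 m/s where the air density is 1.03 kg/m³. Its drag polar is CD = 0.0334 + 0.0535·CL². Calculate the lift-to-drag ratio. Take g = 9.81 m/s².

Weight W = mg = 959 × 9.81 = 9407.8 N; in level flight L = W.
Dynamic pressure q = 0.5 × 1.03 × 60.4² = 1879 Pa.
CL = W/(q·S) = 9407.8 / (1879 × 19.1) = 0.2622.
CD = 0.0334 + 0.0535 × 0.2622² = 0.03708.
L/D = CL/CD = 0.2622 / 0.03708 = 7.07

L/D = 7.07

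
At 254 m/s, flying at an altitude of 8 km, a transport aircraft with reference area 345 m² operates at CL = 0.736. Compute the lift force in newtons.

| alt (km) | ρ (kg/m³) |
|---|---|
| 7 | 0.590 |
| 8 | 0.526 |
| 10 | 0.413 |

L = 4.31×10^6 N

At 8 km, from the table: ρ = 0.526 kg/m³.
Dynamic pressure q = ½ρv² = ½ × 0.526 × 254² = 16970 Pa.
L = q·S·CL = 16970 × 345 × 0.736 = 4.31×10^6 N ≈ 4310 kN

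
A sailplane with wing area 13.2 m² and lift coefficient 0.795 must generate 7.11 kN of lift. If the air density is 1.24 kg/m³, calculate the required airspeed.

v = 33.1 m/s

L = ½ρv²S·CL ⇒ v = √(2L/(ρ·S·CL))
v = √(2 × 7110 / (1.24 × 13.2 × 0.795)) = √1093 = 33.1 m/s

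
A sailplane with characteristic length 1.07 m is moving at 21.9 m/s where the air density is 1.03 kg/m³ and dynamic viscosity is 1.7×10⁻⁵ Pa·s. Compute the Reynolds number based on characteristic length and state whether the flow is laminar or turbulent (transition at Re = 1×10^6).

Re = ρ·v·c/μ = 1.03 × 21.9 × 1.07 / (1.7×10⁻⁵) = 1.42×10^6
Since 1.42×10^6 > 1×10^6, the flow is turbulent.

Re = 1.42×10^6 (turbulent)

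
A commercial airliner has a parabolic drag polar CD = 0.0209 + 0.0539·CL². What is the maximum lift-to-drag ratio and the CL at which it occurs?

For CD = CD0 + K·CL², (L/D)max occurs at CL* = √(CD0/K) and equals 1/(2√(K·CD0)).
(L/D)max = 1/(2√(0.0539 × 0.0209)) = 1/(2 × 0.03356) = 14.9
CL* = √(0.0209/0.0539) = 0.623

(L/D)max = 14.9, at CL = 0.623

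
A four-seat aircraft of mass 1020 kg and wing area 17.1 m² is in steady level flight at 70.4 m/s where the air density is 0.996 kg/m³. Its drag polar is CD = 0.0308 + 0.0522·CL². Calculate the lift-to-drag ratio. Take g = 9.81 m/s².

In steady level flight, lift balances weight: W = mg = 1020 × 9.81 = 10006 N.
Dynamic pressure q = 0.5 × 0.996 × 70.4² = 2468 Pa.
CL = W/(q·S) = 10006 / (2468 × 17.1) = 0.2371.
CD = 0.0308 + 0.0522 × 0.2371² = 0.03373.
L/D = CL/CD = 0.2371 / 0.03373 = 7.03

L/D = 7.03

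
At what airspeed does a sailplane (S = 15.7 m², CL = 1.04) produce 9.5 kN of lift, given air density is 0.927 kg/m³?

L = ½ρv²S·CL ⇒ v = √(2L/(ρ·S·CL))
v = √(2 × 9500 / (0.927 × 15.7 × 1.04)) = √1255 = 35.4 m/s

v = 35.4 m/s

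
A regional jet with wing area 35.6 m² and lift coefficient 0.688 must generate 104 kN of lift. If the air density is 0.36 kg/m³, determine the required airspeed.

v = 154 m/s

L = ½ρv²S·CL ⇒ v = √(2L/(ρ·S·CL))
v = √(2 × 1.04×10^5 / (0.36 × 35.6 × 0.688)) = √23590 = 154 m/s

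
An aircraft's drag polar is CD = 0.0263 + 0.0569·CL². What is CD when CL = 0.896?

CD = 0.072

CD = 0.0263 + 0.0569 × 0.896² = 0.0263 + 0.04568 = 0.072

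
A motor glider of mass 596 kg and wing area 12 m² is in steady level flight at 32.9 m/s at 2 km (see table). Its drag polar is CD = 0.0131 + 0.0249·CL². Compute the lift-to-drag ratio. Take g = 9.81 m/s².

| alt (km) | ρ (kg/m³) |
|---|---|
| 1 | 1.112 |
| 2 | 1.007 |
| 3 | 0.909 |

L/D = 27.1

At 2 km, from the table: ρ = 1.007 kg/m³.
Level flight ⇒ L = W = m·g = 596 × 9.81 = 5846.8 N.
Dynamic pressure q = 0.5 × 1.007 × 32.9² = 545 Pa.
Required CL = L/(qS) = 5846.8/(545·12) = 0.894.
CD = 0.0131 + 0.0249 × 0.894² = 0.033.
L/D = CL/CD = 0.894 / 0.033 = 27.1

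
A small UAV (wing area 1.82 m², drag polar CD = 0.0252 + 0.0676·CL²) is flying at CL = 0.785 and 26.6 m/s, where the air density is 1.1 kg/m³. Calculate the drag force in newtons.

D = 47.4 N

CD = 0.0252 + 0.0676 × 0.785² = 0.06686
D = ½ρv²S·CD = ½ × 1.1 × 26.6² × 1.82 × 0.06686 = 47.4 N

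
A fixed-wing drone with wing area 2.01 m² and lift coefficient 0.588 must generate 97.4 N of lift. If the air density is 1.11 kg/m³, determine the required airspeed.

L = ½ρv²S·CL ⇒ v = √(2L/(ρ·S·CL))
v = √(2 × 97.4 / (1.11 × 2.01 × 0.588)) = √148.5 = 12.2 m/s

v = 12.2 m/s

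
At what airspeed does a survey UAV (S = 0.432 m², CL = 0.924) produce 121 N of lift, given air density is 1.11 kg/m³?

L = ½ρv²S·CL ⇒ v = √(2L/(ρ·S·CL))
v = √(2 × 121 / (1.11 × 0.432 × 0.924)) = √546.2 = 23.4 m/s

v = 23.4 m/s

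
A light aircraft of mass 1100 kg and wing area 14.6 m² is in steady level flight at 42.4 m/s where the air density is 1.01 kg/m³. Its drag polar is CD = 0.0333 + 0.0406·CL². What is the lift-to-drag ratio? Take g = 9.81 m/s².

L/D = 13.5

Level flight ⇒ L = W = m·g = 1100 × 9.81 = 10791 N.
Dynamic pressure q = 0.5 × 1.01 × 42.4² = 907.9 Pa.
Required CL = L/(qS) = 10791/(907.9·14.6) = 0.8141.
CD = 0.0333 + 0.0406 × 0.8141² = 0.06021.
L/D = CL/CD = 0.8141 / 0.06021 = 13.5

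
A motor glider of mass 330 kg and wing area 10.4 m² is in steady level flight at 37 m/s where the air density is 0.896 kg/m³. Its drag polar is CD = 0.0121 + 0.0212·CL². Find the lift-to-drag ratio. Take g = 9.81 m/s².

L/D = 28.9

Level flight ⇒ L = W = m·g = 330 × 9.81 = 3237.3 N.
q = ½ρv² = ½ × 0.896 × 37² = 613.3 Pa.
Required CL = L/(qS) = 3237.3/(613.3·10.4) = 0.5075.
CD = 0.0121 + 0.0212 × 0.5075² = 0.01756.
L/D = CL/CD = 0.5075 / 0.01756 = 28.9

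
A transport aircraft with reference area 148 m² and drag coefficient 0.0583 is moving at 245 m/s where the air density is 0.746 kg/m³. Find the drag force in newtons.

D = ½ρv²S·CD = ½ × 0.746 × 245² × 148 × 0.0583 = 1.93×10^5 N ≈ 193 kN

D = 1.93×10^5 N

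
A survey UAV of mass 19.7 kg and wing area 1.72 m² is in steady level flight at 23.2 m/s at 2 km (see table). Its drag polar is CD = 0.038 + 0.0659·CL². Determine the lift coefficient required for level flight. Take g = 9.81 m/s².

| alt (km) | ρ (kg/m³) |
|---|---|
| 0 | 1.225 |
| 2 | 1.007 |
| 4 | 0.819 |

At 2 km, from the table: ρ = 1.007 kg/m³.
Weight W = mg = 19.7 × 9.81 = 193.26 N; in level flight L = W.
q = ½ρv² = ½ × 1.007 × 23.2² = 271 Pa.
CL = W/(q·S) = 193.26 / (271 × 1.72) = 0.4146.

CL = 0.415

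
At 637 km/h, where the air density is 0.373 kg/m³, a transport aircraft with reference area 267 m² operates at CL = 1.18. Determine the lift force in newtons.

Convert speed: v = 637 km/h ÷ 3.6 = 176.9 m/s.
Dynamic pressure q = ½ρv² = ½ × 0.373 × 176.9² = 5839 Pa.
L = q·S·CL = 5839 × 267 × 1.18 = 1.84×10^6 N ≈ 1840 kN

L = 1.84×10^6 N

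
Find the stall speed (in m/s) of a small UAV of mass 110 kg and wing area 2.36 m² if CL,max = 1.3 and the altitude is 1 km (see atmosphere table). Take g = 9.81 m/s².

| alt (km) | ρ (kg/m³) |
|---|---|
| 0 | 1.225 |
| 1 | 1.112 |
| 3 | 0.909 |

V_stall = 25.2 m/s

At 1 km, from the table: ρ = 1.112 kg/m³.
Stall occurs when L = W at CL,max. W = mg = 110 × 9.81 = 1079 N.
From L = ½ρV²S·CL,max = W: V_stall = √(2W/(ρSCL,max)) = √(2·1079/(1.112·2.36·1.3))
V_stall = √632.6 = 25.2 m/s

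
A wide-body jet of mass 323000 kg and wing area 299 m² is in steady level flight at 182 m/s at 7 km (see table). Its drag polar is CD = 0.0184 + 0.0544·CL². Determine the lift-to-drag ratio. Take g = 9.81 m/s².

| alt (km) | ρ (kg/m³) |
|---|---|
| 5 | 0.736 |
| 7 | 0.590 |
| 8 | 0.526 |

L/D = 13.2

At 7 km, from the table: ρ = 0.590 kg/m³.
In steady level flight, lift balances weight: W = mg = 323000 × 9.81 = 3.1686×10^6 N.
Dynamic pressure q = 0.5 × 0.59 × 182² = 9772 Pa.
Required CL = L/(qS) = 3.1686×10^6/(9772·299) = 1.085.
CD = 0.0184 + 0.0544 × 1.085² = 0.08238.
L/D = CL/CD = 1.085 / 0.08238 = 13.2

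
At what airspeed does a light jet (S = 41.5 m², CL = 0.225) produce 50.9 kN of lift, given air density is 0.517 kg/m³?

L = ½ρv²S·CL ⇒ v = √(2L/(ρ·S·CL))
v = √(2 × 50900 / (0.517 × 41.5 × 0.225)) = √21090 = 145 m/s

v = 145 m/s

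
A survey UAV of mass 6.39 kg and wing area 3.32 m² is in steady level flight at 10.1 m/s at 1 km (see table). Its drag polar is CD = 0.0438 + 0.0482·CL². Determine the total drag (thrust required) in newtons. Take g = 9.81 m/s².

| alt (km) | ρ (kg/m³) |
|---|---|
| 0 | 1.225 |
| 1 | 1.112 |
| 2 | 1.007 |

At 1 km, from the table: ρ = 1.112 kg/m³.
In steady level flight, lift balances weight: W = mg = 6.39 × 9.81 = 62.686 N.
q = ½ρv² = ½ × 1.112 × 10.1² = 56.72 Pa.
CL = 2W/(ρv²S) = 2×62.686/(1.112×10.1²×3.32) = 0.3329.
CD = 0.0438 + 0.0482 × 0.3329² = 0.04914.
D = q·S·CD = 56.72 × 3.32 × 0.04914 = 9.253 N

D = 9.25 N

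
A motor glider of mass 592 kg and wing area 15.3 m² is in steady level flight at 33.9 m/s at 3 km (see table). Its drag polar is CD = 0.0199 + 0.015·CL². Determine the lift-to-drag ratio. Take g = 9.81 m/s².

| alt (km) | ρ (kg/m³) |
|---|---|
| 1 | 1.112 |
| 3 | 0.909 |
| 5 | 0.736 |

L/D = 26.1

At 3 km, from the table: ρ = 0.909 kg/m³.
In steady level flight, lift balances weight: W = mg = 592 × 9.81 = 5807.5 N.
q = ½ρv² = ½ × 0.909 × 33.9² = 522.3 Pa.
CL = 2W/(ρv²S) = 2×5807.5/(0.909×33.9²×15.3) = 0.7267.
CD = 0.0199 + 0.015 × 0.7267² = 0.02782.
L/D = CL/CD = 0.7267 / 0.02782 = 26.1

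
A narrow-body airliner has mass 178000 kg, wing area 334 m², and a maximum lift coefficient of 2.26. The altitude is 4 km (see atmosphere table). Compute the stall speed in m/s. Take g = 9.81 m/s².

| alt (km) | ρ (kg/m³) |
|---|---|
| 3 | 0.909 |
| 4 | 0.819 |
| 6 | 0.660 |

At 4 km, from the table: ρ = 0.819 kg/m³.
Stall occurs when L = W at CL,max. W = mg = 178000 × 9.81 = 1.746×10^6 N.
V_stall = √(2W/(ρ·S·CL,max)) = √(2 × 1.746×10^6 / (0.819 × 334 × 2.26))
V_stall = √5649 = 75.2 m/s

V_stall = 75.2 m/s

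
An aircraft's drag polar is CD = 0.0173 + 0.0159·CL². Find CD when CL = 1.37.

CD = 0.0173 + 0.0159 × 1.37² = 0.0173 + 0.02984 = 0.0471

CD = 0.0471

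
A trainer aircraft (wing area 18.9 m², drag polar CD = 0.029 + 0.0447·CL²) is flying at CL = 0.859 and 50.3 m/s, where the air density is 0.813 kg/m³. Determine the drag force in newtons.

CD = 0.029 + 0.0447 × 0.859² = 0.06198
D = ½ρv²S·CD = ½ × 0.813 × 50.3² × 18.9 × 0.06198 = 1200 N

D = 1200 N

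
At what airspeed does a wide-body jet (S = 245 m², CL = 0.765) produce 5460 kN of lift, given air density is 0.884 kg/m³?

L = ½ρv²S·CL ⇒ v = √(2L/(ρ·S·CL))
v = √(2 × 5.46×10^6 / (0.884 × 245 × 0.765)) = √65910 = 257 m/s

v = 257 m/s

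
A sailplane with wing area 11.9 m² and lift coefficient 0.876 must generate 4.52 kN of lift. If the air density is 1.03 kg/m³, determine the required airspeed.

v = 29 m/s

L = ½ρv²S·CL ⇒ v = √(2L/(ρ·S·CL))
v = √(2 × 4520 / (1.03 × 11.9 × 0.876)) = √841.9 = 29 m/s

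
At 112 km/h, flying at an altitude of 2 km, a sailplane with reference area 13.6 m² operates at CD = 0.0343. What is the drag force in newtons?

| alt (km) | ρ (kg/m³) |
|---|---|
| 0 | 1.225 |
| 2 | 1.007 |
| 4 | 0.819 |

At 2 km, from the table: ρ = 1.007 kg/m³.
Convert speed: v = 112 km/h ÷ 3.6 = 31.11 m/s.
Dynamic pressure q = ½ρv² = ½ × 1.007 × 31.11² = 487.3 Pa.
D = q·S·CD = 487.3 × 13.6 × 0.0343 = 227 N

D = 227 N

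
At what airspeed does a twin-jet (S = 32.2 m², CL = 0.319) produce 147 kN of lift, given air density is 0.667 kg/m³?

L = ½ρv²S·CL ⇒ v = √(2L/(ρ·S·CL))
v = √(2 × 1.47×10^5 / (0.667 × 32.2 × 0.319)) = √42910 = 207 m/s

v = 207 m/s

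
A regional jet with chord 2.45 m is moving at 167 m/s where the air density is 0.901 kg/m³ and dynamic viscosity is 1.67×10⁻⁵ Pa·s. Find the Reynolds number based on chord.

Re = ρ·v·c/μ = 0.901 × 167 × 2.45 / (1.67×10⁻⁵) = 2.21×10^7

Re = 2.21×10^7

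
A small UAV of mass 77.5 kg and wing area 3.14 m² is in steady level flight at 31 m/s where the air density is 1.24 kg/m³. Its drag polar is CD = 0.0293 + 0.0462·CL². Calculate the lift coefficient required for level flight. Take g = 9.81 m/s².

In steady level flight, lift balances weight: W = mg = 77.5 × 9.81 = 760.28 N.
q = ½ρv² = ½ × 1.24 × 31² = 595.8 Pa.
CL = W/(q·S) = 760.28 / (595.8 × 3.14) = 0.4064.

CL = 0.406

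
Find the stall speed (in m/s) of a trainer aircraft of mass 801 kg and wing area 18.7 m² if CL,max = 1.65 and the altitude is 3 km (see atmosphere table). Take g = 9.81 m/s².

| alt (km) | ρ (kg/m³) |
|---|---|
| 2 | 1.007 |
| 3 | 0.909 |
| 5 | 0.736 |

At 3 km, from the table: ρ = 0.909 kg/m³.
At stall, lift equals weight: L = W = m·g = 801 × 9.81 = 7858 N.
From L = ½ρV²S·CL,max = W: V_stall = √(2W/(ρSCL,max)) = √(2·7858/(0.909·18.7·1.65))
V_stall = √560.3 = 23.7 m/s

V_stall = 23.7 m/s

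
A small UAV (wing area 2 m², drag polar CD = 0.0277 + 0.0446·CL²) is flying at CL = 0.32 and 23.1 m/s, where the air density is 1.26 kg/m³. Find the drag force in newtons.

D = 21.7 N

CD = 0.0277 + 0.0446 × 0.32² = 0.03227
D = ½ρv²S·CD = ½ × 1.26 × 23.1² × 2 × 0.03227 = 21.7 N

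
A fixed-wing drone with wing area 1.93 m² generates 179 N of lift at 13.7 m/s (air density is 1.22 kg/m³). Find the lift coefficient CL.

CL = 0.81

From L = ½ρv²S·CL, rearranging gives CL = 2L/(ρv²S).
CL = 2 × 179 / (1.22 × 13.7² × 1.93) = 0.81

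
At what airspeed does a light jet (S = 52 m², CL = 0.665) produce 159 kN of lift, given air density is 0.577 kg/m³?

v = 126 m/s

L = ½ρv²S·CL ⇒ v = √(2L/(ρ·S·CL))
v = √(2 × 1.59×10^5 / (0.577 × 52 × 0.665)) = √15940 = 126 m/s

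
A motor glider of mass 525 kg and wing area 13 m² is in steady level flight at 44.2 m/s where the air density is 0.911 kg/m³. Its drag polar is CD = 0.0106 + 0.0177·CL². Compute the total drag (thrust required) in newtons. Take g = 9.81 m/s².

In steady level flight, lift balances weight: W = mg = 525 × 9.81 = 5150.2 N.
Dynamic pressure q = 0.5 × 0.911 × 44.2² = 889.9 Pa.
Required CL = L/(qS) = 5150.2/(889.9·13) = 0.4452.
CD = 0.0106 + 0.0177 × 0.4452² = 0.01411.
D = q·S·CD = 889.9 × 13 × 0.01411 = 163.2 N

D = 163 N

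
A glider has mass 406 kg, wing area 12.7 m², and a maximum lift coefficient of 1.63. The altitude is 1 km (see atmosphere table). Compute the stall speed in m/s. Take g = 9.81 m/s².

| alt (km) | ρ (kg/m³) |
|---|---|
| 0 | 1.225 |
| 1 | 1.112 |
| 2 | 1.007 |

V_stall = 18.6 m/s

At 1 km, from the table: ρ = 1.112 kg/m³.
At stall, lift equals weight: L = W = m·g = 406 × 9.81 = 3983 N.
From L = ½ρV²S·CL,max = W: V_stall = √(2W/(ρSCL,max)) = √(2·3983/(1.112·12.7·1.63))
V_stall = √346 = 18.6 m/s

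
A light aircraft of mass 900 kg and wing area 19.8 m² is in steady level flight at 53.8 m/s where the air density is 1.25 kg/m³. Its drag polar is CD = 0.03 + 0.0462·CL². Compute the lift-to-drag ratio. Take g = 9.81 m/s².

Weight W = mg = 900 × 9.81 = 8829 N; in level flight L = W.
q = ½ρv² = ½ × 1.25 × 53.8² = 1809 Pa.
Required CL = L/(qS) = 8829/(1809·19.8) = 0.2465.
CD = 0.03 + 0.0462 × 0.2465² = 0.03281.
L/D = CL/CD = 0.2465 / 0.03281 = 7.51

L/D = 7.51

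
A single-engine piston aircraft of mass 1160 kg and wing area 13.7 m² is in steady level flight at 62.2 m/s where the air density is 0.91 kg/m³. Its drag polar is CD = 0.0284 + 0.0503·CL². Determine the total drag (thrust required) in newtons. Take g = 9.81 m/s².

In steady level flight, lift balances weight: W = mg = 1160 × 9.81 = 11380 N.
Dynamic pressure q = 0.5 × 0.91 × 62.2² = 1760 Pa.
Required CL = L/(qS) = 11380/(1760·13.7) = 0.4719.
CD = 0.0284 + 0.0503 × 0.4719² = 0.0396.
D = q·S·CD = 1760 × 13.7 × 0.0396 = 955 N

D = 955 N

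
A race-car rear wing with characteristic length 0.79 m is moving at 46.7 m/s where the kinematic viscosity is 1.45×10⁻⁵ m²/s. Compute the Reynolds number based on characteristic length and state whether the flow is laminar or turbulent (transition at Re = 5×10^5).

Re = 2.54×10^6 (turbulent)

Re = v·c/ν = 46.7 × 0.79 / (1.45×10⁻⁵) = 2.54×10^6
Since 2.54×10^6 > 5×10^5, the flow is turbulent.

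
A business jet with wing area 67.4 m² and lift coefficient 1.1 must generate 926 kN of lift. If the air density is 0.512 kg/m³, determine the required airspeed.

v = 221 m/s

L = ½ρv²S·CL ⇒ v = √(2L/(ρ·S·CL))
v = √(2 × 9.26×10^5 / (0.512 × 67.4 × 1.1)) = √48790 = 221 m/s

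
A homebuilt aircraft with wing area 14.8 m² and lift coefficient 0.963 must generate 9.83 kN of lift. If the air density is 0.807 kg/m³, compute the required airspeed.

L = ½ρv²S·CL ⇒ v = √(2L/(ρ·S·CL))
v = √(2 × 9830 / (0.807 × 14.8 × 0.963)) = √1709 = 41.3 m/s

v = 41.3 m/s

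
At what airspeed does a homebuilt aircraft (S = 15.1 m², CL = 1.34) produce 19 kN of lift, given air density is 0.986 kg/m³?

v = 43.6 m/s

L = ½ρv²S·CL ⇒ v = √(2L/(ρ·S·CL))
v = √(2 × 19000 / (0.986 × 15.1 × 1.34)) = √1905 = 43.6 m/s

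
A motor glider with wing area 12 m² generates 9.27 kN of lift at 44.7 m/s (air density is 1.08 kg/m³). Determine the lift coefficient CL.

CL = 0.716

From L = ½ρv²S·CL, rearranging gives CL = 2L/(ρv²S).
CL = 2 × 9270 / (1.08 × 44.7² × 12) = 0.716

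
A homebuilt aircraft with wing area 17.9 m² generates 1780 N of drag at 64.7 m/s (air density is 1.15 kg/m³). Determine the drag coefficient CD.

From D = ½ρv²S·CD, rearranging gives CD = 2D/(ρv²S).
CD = 2 × 1780 / (1.15 × 64.7² × 17.9) = 0.0413

CD = 0.0413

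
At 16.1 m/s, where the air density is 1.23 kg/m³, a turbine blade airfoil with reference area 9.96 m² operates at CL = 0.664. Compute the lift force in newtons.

L = ½ρv²S·CL = ½ × 1.23 × 16.1² × 9.96 × 0.664 = 1050 N

L = 1050 N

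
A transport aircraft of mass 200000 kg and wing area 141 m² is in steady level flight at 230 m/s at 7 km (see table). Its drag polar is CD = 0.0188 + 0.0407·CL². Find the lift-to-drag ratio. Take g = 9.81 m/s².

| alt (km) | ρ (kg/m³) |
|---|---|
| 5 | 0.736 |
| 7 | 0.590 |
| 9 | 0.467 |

At 7 km, from the table: ρ = 0.590 kg/m³.
Level flight ⇒ L = W = m·g = 200000 × 9.81 = 1.962×10^6 N.
q = ½ρv² = ½ × 0.59 × 230² = 15610 Pa.
Required CL = L/(qS) = 1.962×10^6/(15610·141) = 0.8917.
CD = 0.0188 + 0.0407 × 0.8917² = 0.05116.
L/D = CL/CD = 0.8917 / 0.05116 = 17.4

L/D = 17.4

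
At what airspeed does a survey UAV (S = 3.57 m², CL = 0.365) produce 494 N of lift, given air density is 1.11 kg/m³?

v = 26.1 m/s

L = ½ρv²S·CL ⇒ v = √(2L/(ρ·S·CL))
v = √(2 × 494 / (1.11 × 3.57 × 0.365)) = √683.1 = 26.1 m/s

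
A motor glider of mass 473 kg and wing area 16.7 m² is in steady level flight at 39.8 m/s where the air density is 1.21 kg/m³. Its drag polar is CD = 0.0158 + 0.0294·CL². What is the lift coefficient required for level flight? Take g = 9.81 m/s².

In steady level flight, lift balances weight: W = mg = 473 × 9.81 = 4640.1 N.
q = ½ρv² = ½ × 1.21 × 39.8² = 958.3 Pa.
Required CL = L/(qS) = 4640.1/(958.3·16.7) = 0.2899.

CL = 0.29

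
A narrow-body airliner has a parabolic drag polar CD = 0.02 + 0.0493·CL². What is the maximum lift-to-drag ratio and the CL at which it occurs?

(L/D)max = 15.9, at CL = 0.637

For CD = CD0 + K·CL², (L/D)max occurs at CL* = √(CD0/K) and equals 1/(2√(K·CD0)).
(L/D)max = 1/(2√(0.0493 × 0.02)) = 1/(2 × 0.0314) = 15.9
CL* = √(0.02/0.0493) = 0.637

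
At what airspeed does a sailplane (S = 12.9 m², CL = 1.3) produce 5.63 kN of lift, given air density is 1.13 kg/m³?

v = 24.4 m/s

L = ½ρv²S·CL ⇒ v = √(2L/(ρ·S·CL))
v = √(2 × 5630 / (1.13 × 12.9 × 1.3)) = √594.2 = 24.4 m/s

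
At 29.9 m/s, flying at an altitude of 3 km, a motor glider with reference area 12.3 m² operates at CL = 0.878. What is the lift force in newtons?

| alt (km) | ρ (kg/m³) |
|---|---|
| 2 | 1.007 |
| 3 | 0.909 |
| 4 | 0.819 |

L = 4390 N

At 3 km, from the table: ρ = 0.909 kg/m³.
L = ½ρv²S·CL = ½ × 0.909 × 29.9² × 12.3 × 0.878 = 4390 N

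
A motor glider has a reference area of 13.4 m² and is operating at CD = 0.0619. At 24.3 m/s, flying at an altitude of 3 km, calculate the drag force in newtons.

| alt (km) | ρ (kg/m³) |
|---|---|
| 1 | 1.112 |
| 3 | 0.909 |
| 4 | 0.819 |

D = 223 N

At 3 km, from the table: ρ = 0.909 kg/m³.
D = ½ρv²S·CD = ½ × 0.909 × 24.3² × 13.4 × 0.0619 = 223 N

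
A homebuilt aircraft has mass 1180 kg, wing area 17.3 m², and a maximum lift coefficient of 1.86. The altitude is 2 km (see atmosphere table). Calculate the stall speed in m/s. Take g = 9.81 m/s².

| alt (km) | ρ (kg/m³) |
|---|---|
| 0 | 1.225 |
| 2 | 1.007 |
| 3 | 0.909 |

V_stall = 26.7 m/s

At 2 km, from the table: ρ = 1.007 kg/m³.
Stall occurs when L = W at CL,max. W = mg = 1180 × 9.81 = 11580 N.
V_stall = √(2W/(ρ·S·CL,max)) = √(2 × 11580 / (1.007 × 17.3 × 1.86))
V_stall = √714.5 = 26.7 m/s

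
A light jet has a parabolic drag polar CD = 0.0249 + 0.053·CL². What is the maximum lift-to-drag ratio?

For CD = CD0 + K·CL², (L/D)max occurs at CL* = √(CD0/K) and equals 1/(2√(K·CD0)).
(L/D)max = 1/(2√(0.053 × 0.0249)) = 1/(2 × 0.03633) = 13.8

(L/D)max = 13.8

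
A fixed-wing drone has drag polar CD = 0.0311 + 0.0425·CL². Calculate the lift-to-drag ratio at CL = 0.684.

L/D = 13.4

CD = 0.0311 + 0.0425 × 0.684² = 0.05098
L/D = CL/CD = 0.684 / 0.05098 = 13.4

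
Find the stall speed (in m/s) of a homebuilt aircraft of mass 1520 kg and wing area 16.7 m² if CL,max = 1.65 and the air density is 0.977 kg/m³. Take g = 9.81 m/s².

V_stall = 33.3 m/s

Weight W = mg = 1520 × 9.81 = 14910 N.
From L = ½ρV²S·CL,max = W: V_stall = √(2W/(ρSCL,max)) = √(2·14910/(0.977·16.7·1.65))
V_stall = √1108 = 33.3 m/s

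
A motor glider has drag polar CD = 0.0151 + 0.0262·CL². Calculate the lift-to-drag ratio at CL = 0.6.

CD = 0.0151 + 0.0262 × 0.6² = 0.02453
L/D = CL/CD = 0.6 / 0.02453 = 24.5

L/D = 24.5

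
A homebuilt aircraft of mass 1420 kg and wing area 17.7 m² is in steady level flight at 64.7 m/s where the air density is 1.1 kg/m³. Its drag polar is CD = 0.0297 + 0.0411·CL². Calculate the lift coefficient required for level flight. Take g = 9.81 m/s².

CL = 0.342

In steady level flight, lift balances weight: W = mg = 1420 × 9.81 = 13930 N.
Dynamic pressure q = 0.5 × 1.1 × 64.7² = 2302 Pa.
Required CL = L/(qS) = 13930/(2302·17.7) = 0.3418.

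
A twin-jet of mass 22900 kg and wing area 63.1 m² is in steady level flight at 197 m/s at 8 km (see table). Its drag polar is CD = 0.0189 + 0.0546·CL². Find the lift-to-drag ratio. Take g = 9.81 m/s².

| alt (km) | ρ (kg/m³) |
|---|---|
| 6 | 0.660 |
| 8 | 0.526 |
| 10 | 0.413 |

At 8 km, from the table: ρ = 0.526 kg/m³.
Level flight ⇒ L = W = m·g = 22900 × 9.81 = 2.2465×10^5 N.
q = ½ρv² = ½ × 0.526 × 197² = 10210 Pa.
Required CL = L/(qS) = 2.2465×10^5/(10210·63.1) = 0.3488.
CD = 0.0189 + 0.0546 × 0.3488² = 0.02554.
L/D = CL/CD = 0.3488 / 0.02554 = 13.7

L/D = 13.7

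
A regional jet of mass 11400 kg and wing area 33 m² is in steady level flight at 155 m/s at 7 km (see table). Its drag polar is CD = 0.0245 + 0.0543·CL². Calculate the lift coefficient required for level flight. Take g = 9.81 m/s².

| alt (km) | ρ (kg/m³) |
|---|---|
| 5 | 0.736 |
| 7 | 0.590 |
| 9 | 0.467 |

At 7 km, from the table: ρ = 0.590 kg/m³.
In steady level flight, lift balances weight: W = mg = 11400 × 9.81 = 1.1183×10^5 N.
q = ½ρv² = ½ × 0.59 × 155² = 7087 Pa.
CL = 2W/(ρv²S) = 2×1.1183×10^5/(0.59×155²×33) = 0.4782.

CL = 0.478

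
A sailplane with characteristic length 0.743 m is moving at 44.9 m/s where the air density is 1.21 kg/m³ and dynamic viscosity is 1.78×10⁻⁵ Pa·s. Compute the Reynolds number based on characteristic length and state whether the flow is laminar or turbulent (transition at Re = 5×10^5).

Re = 2.27×10^6 (turbulent)

Re = ρ·v·c/μ = 1.21 × 44.9 × 0.743 / (1.78×10⁻⁵) = 2.27×10^6
Since 2.27×10^6 > 5×10^5, the flow is turbulent.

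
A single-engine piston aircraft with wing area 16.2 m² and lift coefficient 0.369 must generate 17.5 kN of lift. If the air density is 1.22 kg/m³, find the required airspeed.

L = ½ρv²S·CL ⇒ v = √(2L/(ρ·S·CL))
v = √(2 × 17500 / (1.22 × 16.2 × 0.369)) = √4799 = 69.3 m/s

v = 69.3 m/s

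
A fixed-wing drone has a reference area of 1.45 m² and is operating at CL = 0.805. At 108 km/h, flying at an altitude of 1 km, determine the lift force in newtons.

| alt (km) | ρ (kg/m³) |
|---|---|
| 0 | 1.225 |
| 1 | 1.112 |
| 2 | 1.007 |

L = 584 N

At 1 km, from the table: ρ = 1.112 kg/m³.
Convert speed: v = 108 km/h ÷ 3.6 = 30 m/s.
Dynamic pressure q = ½ρv² = ½ × 1.112 × 30² = 500.4 Pa.
L = q·S·CL = 500.4 × 1.45 × 0.805 = 584 N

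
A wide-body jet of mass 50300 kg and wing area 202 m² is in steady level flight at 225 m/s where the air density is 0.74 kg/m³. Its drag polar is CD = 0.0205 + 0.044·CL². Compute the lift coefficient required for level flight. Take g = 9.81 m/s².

In steady level flight, lift balances weight: W = mg = 50300 × 9.81 = 4.9344×10^5 N.
q = ½ρv² = ½ × 0.74 × 225² = 18730 Pa.
CL = 2W/(ρv²S) = 2×4.9344×10^5/(0.74×225²×202) = 0.1304.

CL = 0.13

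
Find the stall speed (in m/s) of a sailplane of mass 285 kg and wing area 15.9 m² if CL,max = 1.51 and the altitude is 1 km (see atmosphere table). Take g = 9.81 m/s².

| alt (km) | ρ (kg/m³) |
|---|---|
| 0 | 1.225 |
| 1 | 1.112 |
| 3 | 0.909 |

V_stall = 14.5 m/s

At 1 km, from the table: ρ = 1.112 kg/m³.
Weight W = mg = 285 × 9.81 = 2796 N.
From L = ½ρV²S·CL,max = W: V_stall = √(2W/(ρSCL,max)) = √(2·2796/(1.112·15.9·1.51))
V_stall = √209.4 = 14.5 m/s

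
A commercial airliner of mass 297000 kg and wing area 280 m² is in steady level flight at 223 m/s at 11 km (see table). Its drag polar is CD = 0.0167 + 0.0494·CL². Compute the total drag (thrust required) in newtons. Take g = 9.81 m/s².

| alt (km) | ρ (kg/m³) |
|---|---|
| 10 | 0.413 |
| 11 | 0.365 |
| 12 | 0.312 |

At 11 km, from the table: ρ = 0.365 kg/m³.
In steady level flight, lift balances weight: W = mg = 297000 × 9.81 = 2.9136×10^6 N.
Dynamic pressure q = 0.5 × 0.365 × 223² = 9076 Pa.
Required CL = L/(qS) = 2.9136×10^6/(9076·280) = 1.147.
CD = 0.0167 + 0.0494 × 1.147² = 0.08164.
D = q·S·CD = 9076 × 280 × 0.08164 = 2.075×10^5 N

D = 2.07×10^5 N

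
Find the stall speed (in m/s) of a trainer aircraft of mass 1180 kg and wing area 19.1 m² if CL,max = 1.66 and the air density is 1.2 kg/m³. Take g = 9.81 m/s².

V_stall = 24.7 m/s

Weight W = mg = 1180 × 9.81 = 11580 N.
V_stall = √(2W/(ρ·S·CL,max)) = √(2 × 11580 / (1.2 × 19.1 × 1.66))
V_stall = √608.5 = 24.7 m/s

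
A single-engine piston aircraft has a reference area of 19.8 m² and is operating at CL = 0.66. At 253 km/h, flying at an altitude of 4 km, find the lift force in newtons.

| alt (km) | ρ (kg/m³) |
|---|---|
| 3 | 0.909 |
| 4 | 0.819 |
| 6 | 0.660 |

At 4 km, from the table: ρ = 0.819 kg/m³.
Convert speed: v = 253 km/h ÷ 3.6 = 70.28 m/s.
L = ½ρv²S·CL = ½ × 0.819 × 70.28² × 19.8 × 0.66 = 26400 N ≈ 26.4 kN

L = 26400 N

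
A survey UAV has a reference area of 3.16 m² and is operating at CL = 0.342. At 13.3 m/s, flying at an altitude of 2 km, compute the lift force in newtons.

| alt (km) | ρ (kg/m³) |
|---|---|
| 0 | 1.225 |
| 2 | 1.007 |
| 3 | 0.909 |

At 2 km, from the table: ρ = 1.007 kg/m³.
L = ½ρv²S·CL = ½ × 1.007 × 13.3² × 3.16 × 0.342 = 96.3 N

L = 96.3 N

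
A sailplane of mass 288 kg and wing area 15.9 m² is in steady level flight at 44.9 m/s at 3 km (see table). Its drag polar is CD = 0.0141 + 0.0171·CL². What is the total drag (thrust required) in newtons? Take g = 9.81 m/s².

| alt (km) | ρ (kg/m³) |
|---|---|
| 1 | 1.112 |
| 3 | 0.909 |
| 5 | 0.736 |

D = 215 N

At 3 km, from the table: ρ = 0.909 kg/m³.
Weight W = mg = 288 × 9.81 = 2825.3 N; in level flight L = W.
Dynamic pressure q = 0.5 × 0.909 × 44.9² = 916.3 Pa.
CL = 2W/(ρv²S) = 2×2825.3/(0.909×44.9²×15.9) = 0.1939.
CD = 0.0141 + 0.0171 × 0.1939² = 0.01474.
D = q·S·CD = 916.3 × 15.9 × 0.01474 = 214.8 N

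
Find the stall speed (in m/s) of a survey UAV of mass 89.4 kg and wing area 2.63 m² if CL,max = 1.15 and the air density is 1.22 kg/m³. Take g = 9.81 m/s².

At stall, lift equals weight: L = W = m·g = 89.4 × 9.81 = 877 N.
V_stall = √(2W/(ρ·S·CL,max)) = √(2 × 877 / (1.22 × 2.63 × 1.15))
V_stall = √475.4 = 21.8 m/s

V_stall = 21.8 m/s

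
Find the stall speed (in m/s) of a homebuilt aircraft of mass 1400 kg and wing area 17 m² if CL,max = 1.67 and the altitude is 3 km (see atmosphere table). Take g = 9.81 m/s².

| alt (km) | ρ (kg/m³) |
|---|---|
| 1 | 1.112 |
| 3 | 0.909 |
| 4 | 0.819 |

At 3 km, from the table: ρ = 0.909 kg/m³.
At stall, lift equals weight: L = W = m·g = 1400 × 9.81 = 13730 N.
V_stall = √(2W/(ρ·S·CL,max)) = √(2 × 13730 / (0.909 × 17 × 1.67))
V_stall = √1064 = 32.6 m/s

V_stall = 32.6 m/s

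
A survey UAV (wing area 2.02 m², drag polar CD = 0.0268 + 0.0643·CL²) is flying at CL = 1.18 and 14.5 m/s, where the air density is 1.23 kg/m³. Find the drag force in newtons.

D = 30.4 N

CD = 0.0268 + 0.0643 × 1.18² = 0.1163
D = ½ρv²S·CD = ½ × 1.23 × 14.5² × 2.02 × 0.1163 = 30.4 N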